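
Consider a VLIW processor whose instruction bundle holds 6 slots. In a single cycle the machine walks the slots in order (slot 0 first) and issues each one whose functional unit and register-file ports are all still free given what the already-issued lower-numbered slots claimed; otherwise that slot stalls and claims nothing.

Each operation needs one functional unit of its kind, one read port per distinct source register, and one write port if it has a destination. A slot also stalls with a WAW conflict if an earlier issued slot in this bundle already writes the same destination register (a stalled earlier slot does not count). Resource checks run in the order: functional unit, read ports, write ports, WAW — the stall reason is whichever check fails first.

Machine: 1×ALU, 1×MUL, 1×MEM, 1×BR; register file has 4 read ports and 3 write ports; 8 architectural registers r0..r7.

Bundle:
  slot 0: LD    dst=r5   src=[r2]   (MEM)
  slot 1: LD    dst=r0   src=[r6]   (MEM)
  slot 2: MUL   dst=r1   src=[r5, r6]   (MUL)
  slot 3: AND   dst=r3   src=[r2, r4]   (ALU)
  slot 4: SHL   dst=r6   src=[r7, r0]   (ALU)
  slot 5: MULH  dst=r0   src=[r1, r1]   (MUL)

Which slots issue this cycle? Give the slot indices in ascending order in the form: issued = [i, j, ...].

issued = [0, 2]

(0) want 1×MEM +1rd +1wr — yes → AL1|MU1|ME0|BR1|rd3|wr2
(1) want 1×MEM +1rd +1wr — FU → AL1|MU1|ME0|BR1|rd3|wr2
(2) want 1×MUL +2rd +1wr — yes → AL1|MU0|ME0|BR1|rd1|wr1
(3) want 1×ALU +2rd +1wr — RD_PORT → AL1|MU0|ME0|BR1|rd1|wr1
(4) want 1×ALU +2rd +1wr — RD_PORT → AL1|MU0|ME0|BR1|rd1|wr1
(5) want 1×MUL +1rd +1wr — FU → AL1|MU0|ME0|BR1|rd1|wr1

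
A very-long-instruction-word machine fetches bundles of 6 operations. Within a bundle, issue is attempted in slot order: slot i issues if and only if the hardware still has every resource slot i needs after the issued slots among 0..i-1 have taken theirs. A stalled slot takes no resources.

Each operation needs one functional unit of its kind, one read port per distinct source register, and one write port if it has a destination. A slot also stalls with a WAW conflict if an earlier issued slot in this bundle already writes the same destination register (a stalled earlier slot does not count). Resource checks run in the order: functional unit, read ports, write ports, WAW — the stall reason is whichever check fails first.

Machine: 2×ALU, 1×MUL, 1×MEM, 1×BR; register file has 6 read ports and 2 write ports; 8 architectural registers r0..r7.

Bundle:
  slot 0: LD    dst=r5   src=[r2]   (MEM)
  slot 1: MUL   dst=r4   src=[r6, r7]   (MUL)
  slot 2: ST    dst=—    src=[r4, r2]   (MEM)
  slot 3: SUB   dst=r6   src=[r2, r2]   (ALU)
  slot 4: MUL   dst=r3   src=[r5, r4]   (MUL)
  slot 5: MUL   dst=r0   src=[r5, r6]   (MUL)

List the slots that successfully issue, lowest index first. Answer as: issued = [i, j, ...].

issued = [0, 1]

slot 0 (MEM): ISSUE — free A2,Mu1,Ld0,B1 rp5 wp1
slot 1 (MUL): ISSUE — free A2,Mu0,Ld0,B1 rp3 wp0
slot 2 (MEM): stall FU — free A2,Mu0,Ld0,B1 rp3 wp0
slot 3 (ALU): stall WR_PORT — free A2,Mu0,Ld0,B1 rp3 wp0
slot 4 (MUL): stall FU — free A2,Mu0,Ld0,B1 rp3 wp0
slot 5 (MUL): stall FU — free A2,Mu0,Ld0,B1 rp3 wp0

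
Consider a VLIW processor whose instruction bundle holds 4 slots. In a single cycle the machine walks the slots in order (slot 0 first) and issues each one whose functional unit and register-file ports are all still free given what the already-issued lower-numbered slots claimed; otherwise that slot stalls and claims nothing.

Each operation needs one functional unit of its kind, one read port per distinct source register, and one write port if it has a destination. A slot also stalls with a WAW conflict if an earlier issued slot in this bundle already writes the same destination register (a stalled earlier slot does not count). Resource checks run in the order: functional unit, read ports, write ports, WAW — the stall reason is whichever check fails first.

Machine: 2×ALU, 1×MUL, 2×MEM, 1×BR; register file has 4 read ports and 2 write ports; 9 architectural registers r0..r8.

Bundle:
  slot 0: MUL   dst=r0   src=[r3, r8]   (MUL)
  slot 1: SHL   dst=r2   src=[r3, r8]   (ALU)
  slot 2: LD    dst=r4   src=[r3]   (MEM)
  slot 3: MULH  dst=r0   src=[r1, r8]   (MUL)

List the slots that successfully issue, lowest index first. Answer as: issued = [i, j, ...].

#0 MUL src=r3,r8 dispatched  <A:2 Mu:0 Ld:2 B:1 rd:2 wr:1>
#1 ALU src=r3,r8 dispatched  <A:1 Mu:0 Ld:2 B:1 rd:0 wr:0>
#2 MEM src=r3 held:RD_PORT  <A:1 Mu:0 Ld:2 B:1 rd:0 wr:0>
#3 MUL src=r1,r8 held:FU  <A:1 Mu:0 Ld:2 B:1 rd:0 wr:0>

issued = [0, 1]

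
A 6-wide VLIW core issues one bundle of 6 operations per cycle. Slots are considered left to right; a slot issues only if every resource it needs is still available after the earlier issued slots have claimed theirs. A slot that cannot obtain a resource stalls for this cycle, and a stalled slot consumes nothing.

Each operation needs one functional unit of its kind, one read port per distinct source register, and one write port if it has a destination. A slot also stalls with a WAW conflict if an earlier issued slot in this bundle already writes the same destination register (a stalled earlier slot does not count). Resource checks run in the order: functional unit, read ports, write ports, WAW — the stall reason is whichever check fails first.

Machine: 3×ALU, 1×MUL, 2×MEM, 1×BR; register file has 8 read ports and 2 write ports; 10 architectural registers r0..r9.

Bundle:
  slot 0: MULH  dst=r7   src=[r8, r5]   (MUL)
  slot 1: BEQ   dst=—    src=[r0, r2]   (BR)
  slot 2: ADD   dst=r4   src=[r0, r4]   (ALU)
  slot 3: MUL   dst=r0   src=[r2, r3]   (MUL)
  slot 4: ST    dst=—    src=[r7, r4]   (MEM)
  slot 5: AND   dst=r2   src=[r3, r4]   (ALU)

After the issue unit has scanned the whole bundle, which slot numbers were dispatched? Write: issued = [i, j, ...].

issued = [0, 1, 2, 4]

[0] MUL needs rd=2 wr=1: ok; after: ALU=3 MUL=0 MEM=2 BR=1, R=6, W=1
[1] BR needs rd=2 wr=0: ok; after: ALU=3 MUL=0 MEM=2 BR=0, R=4, W=1
[2] ALU needs rd=2 wr=1: ok; after: ALU=2 MUL=0 MEM=2 BR=0, R=2, W=0
[3] MUL needs rd=2 wr=1: FU; after: ALU=2 MUL=0 MEM=2 BR=0, R=2, W=0
[4] MEM needs rd=2 wr=0: ok; after: ALU=2 MUL=0 MEM=1 BR=0, R=0, W=0
[5] ALU needs rd=2 wr=1: RD_PORT; after: ALU=2 MUL=0 MEM=1 BR=0, R=0, W=0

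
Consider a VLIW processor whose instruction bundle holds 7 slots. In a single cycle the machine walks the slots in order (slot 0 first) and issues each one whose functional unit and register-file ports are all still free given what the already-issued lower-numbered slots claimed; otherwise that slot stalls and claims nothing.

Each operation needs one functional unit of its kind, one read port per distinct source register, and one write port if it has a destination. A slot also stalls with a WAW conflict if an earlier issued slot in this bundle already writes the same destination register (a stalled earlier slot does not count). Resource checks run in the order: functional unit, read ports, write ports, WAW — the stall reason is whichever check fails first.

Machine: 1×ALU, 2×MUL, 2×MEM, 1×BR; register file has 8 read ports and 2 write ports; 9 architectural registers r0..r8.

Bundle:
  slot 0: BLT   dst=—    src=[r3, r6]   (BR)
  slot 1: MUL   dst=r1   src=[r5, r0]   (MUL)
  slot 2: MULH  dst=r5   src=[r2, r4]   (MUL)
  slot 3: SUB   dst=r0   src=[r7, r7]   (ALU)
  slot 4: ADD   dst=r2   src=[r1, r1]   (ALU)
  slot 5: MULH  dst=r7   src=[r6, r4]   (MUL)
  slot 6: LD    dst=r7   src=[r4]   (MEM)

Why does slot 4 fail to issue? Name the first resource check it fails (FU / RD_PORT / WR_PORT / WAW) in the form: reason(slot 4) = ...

reason(slot 4) = WR_PORT

  0. BR ⇒ go  {1A/2Mu/2Ld/0B | 6r 2w}
  1. MUL→r1 ⇒ go  {1A/1Mu/2Ld/0B | 4r 1w}
  2. MUL→r5 ⇒ go  {1A/0Mu/2Ld/0B | 2r 0w}
  3. ALU→r0 ⇒ no(WR_PORT)  {1A/0Mu/2Ld/0B | 2r 0w}
  4. ALU→r2 ⇒ no(WR_PORT)  {1A/0Mu/2Ld/0B | 2r 0w}
  5. MUL→r7 ⇒ no(FU)  {1A/0Mu/2Ld/0B | 2r 0w}
  6. MEM→r7 ⇒ no(WR_PORT)  {1A/0Mu/2Ld/0B | 2r 0w}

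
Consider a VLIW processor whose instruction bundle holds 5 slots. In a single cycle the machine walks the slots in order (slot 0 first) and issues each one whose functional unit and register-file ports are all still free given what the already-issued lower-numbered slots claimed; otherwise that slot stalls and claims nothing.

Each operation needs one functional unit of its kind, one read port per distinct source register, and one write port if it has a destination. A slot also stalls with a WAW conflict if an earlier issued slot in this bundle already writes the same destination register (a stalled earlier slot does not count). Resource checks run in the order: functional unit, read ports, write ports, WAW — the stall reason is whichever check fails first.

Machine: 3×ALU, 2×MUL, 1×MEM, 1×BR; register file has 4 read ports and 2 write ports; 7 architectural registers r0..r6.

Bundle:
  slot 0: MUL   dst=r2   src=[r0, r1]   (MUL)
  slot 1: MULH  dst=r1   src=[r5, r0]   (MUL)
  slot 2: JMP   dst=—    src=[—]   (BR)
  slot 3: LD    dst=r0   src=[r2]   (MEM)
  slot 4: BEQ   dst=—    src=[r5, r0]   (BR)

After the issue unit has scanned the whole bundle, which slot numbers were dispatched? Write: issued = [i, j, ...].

#0 MUL src=r0,r1 dispatched  <A:3 Mu:1 Ld:1 B:1 rd:2 wr:1>
#1 MUL src=r5,r0 dispatched  <A:3 Mu:0 Ld:1 B:1 rd:0 wr:0>
#2 BR src=- dispatched  <A:3 Mu:0 Ld:1 B:0 rd:0 wr:0>
#3 MEM src=r2 held:RD_PORT  <A:3 Mu:0 Ld:1 B:0 rd:0 wr:0>
#4 BR src=r5,r0 held:FU  <A:3 Mu:0 Ld:1 B:0 rd:0 wr:0>

issued = [0, 1, 2]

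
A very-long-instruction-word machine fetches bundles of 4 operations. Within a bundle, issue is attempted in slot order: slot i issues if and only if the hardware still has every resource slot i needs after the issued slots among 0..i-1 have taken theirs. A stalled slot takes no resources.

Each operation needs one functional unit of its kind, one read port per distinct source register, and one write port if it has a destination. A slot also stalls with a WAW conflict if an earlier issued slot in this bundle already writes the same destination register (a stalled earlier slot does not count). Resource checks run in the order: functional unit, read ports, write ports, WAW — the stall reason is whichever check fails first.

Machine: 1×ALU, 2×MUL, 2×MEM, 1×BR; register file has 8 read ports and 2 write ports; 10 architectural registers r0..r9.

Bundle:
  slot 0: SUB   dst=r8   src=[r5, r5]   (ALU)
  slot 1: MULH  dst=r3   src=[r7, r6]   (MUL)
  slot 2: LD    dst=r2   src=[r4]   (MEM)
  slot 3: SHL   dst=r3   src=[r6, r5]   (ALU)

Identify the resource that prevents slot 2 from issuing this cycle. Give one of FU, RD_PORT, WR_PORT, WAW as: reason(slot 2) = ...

slot 0 (ALU): ISSUE — free A0,Mu2,Ld2,B1 rp7 wp1
slot 1 (MUL): ISSUE — free A0,Mu1,Ld2,B1 rp5 wp0
slot 2 (MEM): stall WR_PORT — free A0,Mu1,Ld2,B1 rp5 wp0
slot 3 (ALU): stall FU — free A0,Mu1,Ld2,B1 rp5 wp0

reason(slot 2) = WR_PORT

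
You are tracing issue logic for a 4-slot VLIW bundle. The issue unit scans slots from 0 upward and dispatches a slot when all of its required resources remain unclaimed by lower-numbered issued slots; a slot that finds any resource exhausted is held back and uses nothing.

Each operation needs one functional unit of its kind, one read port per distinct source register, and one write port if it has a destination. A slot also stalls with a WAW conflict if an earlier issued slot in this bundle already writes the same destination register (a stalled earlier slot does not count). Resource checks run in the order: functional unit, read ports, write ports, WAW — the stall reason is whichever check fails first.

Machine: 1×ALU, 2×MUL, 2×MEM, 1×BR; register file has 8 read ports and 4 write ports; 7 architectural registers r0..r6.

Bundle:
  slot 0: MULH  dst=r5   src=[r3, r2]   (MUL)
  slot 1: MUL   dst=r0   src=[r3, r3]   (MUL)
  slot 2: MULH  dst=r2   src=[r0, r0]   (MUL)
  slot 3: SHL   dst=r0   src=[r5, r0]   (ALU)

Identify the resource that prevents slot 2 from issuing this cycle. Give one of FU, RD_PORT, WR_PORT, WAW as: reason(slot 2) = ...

reason(slot 2) = FU

(0) want 1×MUL +2rd +1wr — yes → AL1|MU1|ME2|BR1|rd6|wr3
(1) want 1×MUL +1rd +1wr — yes → AL1|MU0|ME2|BR1|rd5|wr2
(2) want 1×MUL +1rd +1wr — FU → AL1|MU0|ME2|BR1|rd5|wr2
(3) want 1×ALU +2rd +1wr — WAW → AL1|MU0|ME2|BR1|rd5|wr2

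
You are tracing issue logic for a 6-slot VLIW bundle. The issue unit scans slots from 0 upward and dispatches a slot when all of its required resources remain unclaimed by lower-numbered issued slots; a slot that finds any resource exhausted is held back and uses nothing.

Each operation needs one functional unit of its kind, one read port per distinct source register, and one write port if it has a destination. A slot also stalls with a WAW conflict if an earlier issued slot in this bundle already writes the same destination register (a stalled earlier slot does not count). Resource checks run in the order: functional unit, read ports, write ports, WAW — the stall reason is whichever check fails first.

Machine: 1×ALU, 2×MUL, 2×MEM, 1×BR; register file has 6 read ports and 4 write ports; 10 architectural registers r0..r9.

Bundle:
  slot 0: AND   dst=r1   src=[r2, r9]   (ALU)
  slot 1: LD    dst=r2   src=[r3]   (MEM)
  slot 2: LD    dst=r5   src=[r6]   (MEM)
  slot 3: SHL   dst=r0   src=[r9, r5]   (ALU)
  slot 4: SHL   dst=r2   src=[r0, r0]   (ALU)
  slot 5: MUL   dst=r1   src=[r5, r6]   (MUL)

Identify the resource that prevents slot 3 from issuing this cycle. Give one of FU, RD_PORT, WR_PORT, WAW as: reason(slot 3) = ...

reason(slot 3) = FU

(0) want 1×ALU +2rd +1wr — yes → AL0|MU2|ME2|BR1|rd4|wr3
(1) want 1×MEM +1rd +1wr — yes → AL0|MU2|ME1|BR1|rd3|wr2
(2) want 1×MEM +1rd +1wr — yes → AL0|MU2|ME0|BR1|rd2|wr1
(3) want 1×ALU +2rd +1wr — FU → AL0|MU2|ME0|BR1|rd2|wr1
(4) want 1×ALU +1rd +1wr — FU → AL0|MU2|ME0|BR1|rd2|wr1
(5) want 1×MUL +2rd +1wr — WAW → AL0|MU2|ME0|BR1|rd2|wr1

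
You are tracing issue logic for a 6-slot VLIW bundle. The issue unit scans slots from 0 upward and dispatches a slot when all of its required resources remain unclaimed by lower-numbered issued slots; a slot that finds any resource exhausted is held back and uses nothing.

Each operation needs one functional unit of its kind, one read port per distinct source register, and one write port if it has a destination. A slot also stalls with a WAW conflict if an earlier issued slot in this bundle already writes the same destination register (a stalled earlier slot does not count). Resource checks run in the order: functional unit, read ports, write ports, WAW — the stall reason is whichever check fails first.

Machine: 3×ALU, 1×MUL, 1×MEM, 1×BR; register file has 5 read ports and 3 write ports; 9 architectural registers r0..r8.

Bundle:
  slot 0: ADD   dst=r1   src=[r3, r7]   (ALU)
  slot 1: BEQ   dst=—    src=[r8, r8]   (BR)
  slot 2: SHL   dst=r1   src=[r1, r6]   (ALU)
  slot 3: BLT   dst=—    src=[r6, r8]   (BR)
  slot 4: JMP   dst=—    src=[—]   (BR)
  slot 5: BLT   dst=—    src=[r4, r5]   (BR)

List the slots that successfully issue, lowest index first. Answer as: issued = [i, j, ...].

#0 ALU src=r3,r7 dispatched  <A:2 Mu:1 Ld:1 B:1 rd:3 wr:2>
#1 BR src=r8,r8 dispatched  <A:2 Mu:1 Ld:1 B:0 rd:2 wr:2>
#2 ALU src=r1,r6 held:WAW  <A:2 Mu:1 Ld:1 B:0 rd:2 wr:2>
#3 BR src=r6,r8 held:FU  <A:2 Mu:1 Ld:1 B:0 rd:2 wr:2>
#4 BR src=- held:FU  <A:2 Mu:1 Ld:1 B:0 rd:2 wr:2>
#5 BR src=r4,r5 held:FU  <A:2 Mu:1 Ld:1 B:0 rd:2 wr:2>

issued = [0, 1]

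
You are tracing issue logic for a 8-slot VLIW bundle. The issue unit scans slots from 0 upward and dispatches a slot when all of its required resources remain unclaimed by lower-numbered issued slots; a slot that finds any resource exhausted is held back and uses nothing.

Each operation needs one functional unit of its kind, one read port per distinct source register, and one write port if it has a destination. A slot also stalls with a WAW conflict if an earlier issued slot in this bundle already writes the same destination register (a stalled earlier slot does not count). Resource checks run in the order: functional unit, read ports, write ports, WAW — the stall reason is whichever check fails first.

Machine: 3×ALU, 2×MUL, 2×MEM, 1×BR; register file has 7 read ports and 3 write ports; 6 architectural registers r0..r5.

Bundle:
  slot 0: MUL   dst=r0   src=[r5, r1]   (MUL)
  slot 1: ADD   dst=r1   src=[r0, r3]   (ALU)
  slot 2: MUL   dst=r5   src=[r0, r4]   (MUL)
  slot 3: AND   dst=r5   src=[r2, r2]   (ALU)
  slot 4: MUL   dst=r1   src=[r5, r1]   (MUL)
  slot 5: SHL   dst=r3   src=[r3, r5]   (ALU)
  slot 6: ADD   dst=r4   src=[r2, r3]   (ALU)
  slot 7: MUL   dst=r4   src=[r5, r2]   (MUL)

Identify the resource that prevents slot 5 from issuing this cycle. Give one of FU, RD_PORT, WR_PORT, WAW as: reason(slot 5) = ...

reason(slot 5) = RD_PORT

slot 0 (MUL): ISSUE — free A3,Mu1,Ld2,B1 rp5 wp2
slot 1 (ALU): ISSUE — free A2,Mu1,Ld2,B1 rp3 wp1
slot 2 (MUL): ISSUE — free A2,Mu0,Ld2,B1 rp1 wp0
slot 3 (ALU): stall WR_PORT — free A2,Mu0,Ld2,B1 rp1 wp0
slot 4 (MUL): stall FU — free A2,Mu0,Ld2,B1 rp1 wp0
slot 5 (ALU): stall RD_PORT — free A2,Mu0,Ld2,B1 rp1 wp0
slot 6 (ALU): stall RD_PORT — free A2,Mu0,Ld2,B1 rp1 wp0
slot 7 (MUL): stall FU — free A2,Mu0,Ld2,B1 rp1 wp0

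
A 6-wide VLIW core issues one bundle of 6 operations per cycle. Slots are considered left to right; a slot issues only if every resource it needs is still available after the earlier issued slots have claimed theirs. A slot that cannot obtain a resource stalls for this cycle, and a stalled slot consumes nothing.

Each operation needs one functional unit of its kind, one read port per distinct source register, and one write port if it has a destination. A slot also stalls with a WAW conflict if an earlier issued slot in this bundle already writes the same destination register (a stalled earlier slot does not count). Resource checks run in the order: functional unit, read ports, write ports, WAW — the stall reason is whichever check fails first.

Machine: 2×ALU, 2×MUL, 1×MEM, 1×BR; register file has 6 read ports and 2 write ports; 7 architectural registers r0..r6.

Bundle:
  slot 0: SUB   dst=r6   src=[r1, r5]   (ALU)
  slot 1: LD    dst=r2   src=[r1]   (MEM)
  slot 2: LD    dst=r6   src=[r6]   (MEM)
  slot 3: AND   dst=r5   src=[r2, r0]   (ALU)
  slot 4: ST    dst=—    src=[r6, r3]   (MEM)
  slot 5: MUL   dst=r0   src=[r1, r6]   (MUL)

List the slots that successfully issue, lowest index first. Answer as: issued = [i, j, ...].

issued = [0, 1]

  0. ALU→r6 ⇒ go  {1A/2Mu/1Ld/1B | 4r 1w}
  1. MEM→r2 ⇒ go  {1A/2Mu/0Ld/1B | 3r 0w}
  2. MEM→r6 ⇒ no(FU)  {1A/2Mu/0Ld/1B | 3r 0w}
  3. ALU→r5 ⇒ no(WR_PORT)  {1A/2Mu/0Ld/1B | 3r 0w}
  4. MEM ⇒ no(FU)  {1A/2Mu/0Ld/1B | 3r 0w}
  5. MUL→r0 ⇒ no(WR_PORT)  {1A/2Mu/0Ld/1B | 3r 0w}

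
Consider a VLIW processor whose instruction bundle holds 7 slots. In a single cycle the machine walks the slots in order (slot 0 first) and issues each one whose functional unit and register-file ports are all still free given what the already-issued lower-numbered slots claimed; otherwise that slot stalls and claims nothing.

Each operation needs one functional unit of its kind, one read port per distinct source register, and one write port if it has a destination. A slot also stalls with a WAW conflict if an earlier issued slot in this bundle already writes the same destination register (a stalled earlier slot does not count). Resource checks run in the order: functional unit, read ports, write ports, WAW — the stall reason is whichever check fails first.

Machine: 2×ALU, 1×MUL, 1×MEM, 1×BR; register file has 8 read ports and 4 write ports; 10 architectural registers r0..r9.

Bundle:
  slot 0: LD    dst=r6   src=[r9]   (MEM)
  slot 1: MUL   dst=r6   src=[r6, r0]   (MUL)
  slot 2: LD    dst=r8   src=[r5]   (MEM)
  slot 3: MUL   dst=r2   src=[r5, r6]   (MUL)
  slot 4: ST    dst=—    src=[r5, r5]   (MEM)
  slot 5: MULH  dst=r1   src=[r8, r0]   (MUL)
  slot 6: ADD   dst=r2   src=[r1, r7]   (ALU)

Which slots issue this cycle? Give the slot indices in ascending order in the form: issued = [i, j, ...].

issued = [0, 3]

[0] MEM needs rd=1 wr=1: ok; after: ALU=2 MUL=1 MEM=0 BR=1, R=7, W=3
[1] MUL needs rd=2 wr=1: WAW; after: ALU=2 MUL=1 MEM=0 BR=1, R=7, W=3
[2] MEM needs rd=1 wr=1: FU; after: ALU=2 MUL=1 MEM=0 BR=1, R=7, W=3
[3] MUL needs rd=2 wr=1: ok; after: ALU=2 MUL=0 MEM=0 BR=1, R=5, W=2
[4] MEM needs rd=1 wr=0: FU; after: ALU=2 MUL=0 MEM=0 BR=1, R=5, W=2
[5] MUL needs rd=2 wr=1: FU; after: ALU=2 MUL=0 MEM=0 BR=1, R=5, W=2
[6] ALU needs rd=2 wr=1: WAW; after: ALU=2 MUL=0 MEM=0 BR=1, R=5, W=2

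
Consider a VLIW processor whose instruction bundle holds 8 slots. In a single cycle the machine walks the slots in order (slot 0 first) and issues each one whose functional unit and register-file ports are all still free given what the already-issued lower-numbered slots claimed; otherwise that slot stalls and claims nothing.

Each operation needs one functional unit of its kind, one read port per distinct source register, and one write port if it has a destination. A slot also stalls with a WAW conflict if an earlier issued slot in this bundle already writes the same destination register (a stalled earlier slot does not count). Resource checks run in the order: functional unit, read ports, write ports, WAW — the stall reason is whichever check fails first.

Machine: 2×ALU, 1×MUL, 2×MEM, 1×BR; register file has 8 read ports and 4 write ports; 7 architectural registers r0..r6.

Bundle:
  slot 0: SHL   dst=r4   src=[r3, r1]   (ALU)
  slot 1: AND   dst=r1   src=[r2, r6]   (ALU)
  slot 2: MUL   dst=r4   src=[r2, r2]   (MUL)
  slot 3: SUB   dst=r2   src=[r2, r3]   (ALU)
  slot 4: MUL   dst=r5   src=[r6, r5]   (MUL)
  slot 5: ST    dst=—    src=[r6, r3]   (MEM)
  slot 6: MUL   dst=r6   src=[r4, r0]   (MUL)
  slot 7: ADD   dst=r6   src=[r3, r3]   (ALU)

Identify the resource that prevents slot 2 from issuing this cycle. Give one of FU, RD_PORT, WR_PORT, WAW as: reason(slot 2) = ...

  0. ALU→r4 ⇒ go  {1A/1Mu/2Ld/1B | 6r 3w}
  1. ALU→r1 ⇒ go  {0A/1Mu/2Ld/1B | 4r 2w}
  2. MUL→r4 ⇒ no(WAW)  {0A/1Mu/2Ld/1B | 4r 2w}
  3. ALU→r2 ⇒ no(FU)  {0A/1Mu/2Ld/1B | 4r 2w}
  4. MUL→r5 ⇒ go  {0A/0Mu/2Ld/1B | 2r 1w}
  5. MEM ⇒ go  {0A/0Mu/1Ld/1B | 0r 1w}
  6. MUL→r6 ⇒ no(FU)  {0A/0Mu/1Ld/1B | 0r 1w}
  7. ALU→r6 ⇒ no(FU)  {0A/0Mu/1Ld/1B | 0r 1w}

reason(slot 2) = WAW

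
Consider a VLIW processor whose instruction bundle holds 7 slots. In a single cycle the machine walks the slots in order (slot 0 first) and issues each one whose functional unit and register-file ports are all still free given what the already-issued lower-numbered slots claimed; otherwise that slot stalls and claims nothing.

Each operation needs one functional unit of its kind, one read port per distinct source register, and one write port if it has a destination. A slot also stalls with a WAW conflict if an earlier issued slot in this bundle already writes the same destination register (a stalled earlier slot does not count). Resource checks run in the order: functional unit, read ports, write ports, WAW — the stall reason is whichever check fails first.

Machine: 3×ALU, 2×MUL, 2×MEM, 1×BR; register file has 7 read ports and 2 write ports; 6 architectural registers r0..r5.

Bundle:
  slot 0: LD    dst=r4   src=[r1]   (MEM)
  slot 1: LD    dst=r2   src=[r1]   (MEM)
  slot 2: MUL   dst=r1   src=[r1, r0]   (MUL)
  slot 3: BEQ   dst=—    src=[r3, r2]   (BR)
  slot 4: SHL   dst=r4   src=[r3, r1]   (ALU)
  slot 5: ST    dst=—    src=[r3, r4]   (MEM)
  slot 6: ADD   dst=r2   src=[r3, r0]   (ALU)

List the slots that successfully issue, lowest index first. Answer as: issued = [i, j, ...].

(0) want 1×MEM +1rd +1wr — yes → AL3|MU2|ME1|BR1|rd6|wr1
(1) want 1×MEM +1rd +1wr — yes → AL3|MU2|ME0|BR1|rd5|wr0
(2) want 1×MUL +2rd +1wr — WR_PORT → AL3|MU2|ME0|BR1|rd5|wr0
(3) want 1×BR +2rd +0wr — yes → AL3|MU2|ME0|BR0|rd3|wr0
(4) want 1×ALU +2rd +1wr — WR_PORT → AL3|MU2|ME0|BR0|rd3|wr0
(5) want 1×MEM +2rd +0wr — FU → AL3|MU2|ME0|BR0|rd3|wr0
(6) want 1×ALU +2rd +1wr — WR_PORT → AL3|MU2|ME0|BR0|rd3|wr0

issued = [0, 1, 3]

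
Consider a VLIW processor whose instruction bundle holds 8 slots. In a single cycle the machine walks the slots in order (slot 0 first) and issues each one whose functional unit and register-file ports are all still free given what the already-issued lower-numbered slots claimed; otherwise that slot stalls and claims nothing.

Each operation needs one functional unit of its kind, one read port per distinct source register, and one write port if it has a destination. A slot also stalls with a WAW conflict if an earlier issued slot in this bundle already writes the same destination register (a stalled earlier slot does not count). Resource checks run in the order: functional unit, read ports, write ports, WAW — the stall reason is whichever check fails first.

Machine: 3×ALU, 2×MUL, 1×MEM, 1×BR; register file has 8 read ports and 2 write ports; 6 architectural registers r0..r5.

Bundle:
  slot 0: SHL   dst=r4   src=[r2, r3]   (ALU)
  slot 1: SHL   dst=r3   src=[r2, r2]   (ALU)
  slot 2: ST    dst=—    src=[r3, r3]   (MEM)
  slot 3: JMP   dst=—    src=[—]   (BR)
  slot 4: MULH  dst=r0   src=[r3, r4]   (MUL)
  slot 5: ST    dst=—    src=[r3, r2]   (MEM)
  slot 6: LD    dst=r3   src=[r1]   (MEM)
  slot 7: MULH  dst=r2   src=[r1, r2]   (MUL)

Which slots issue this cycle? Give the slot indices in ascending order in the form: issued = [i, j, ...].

  0. ALU→r4 ⇒ go  {2A/2Mu/1Ld/1B | 6r 1w}
  1. ALU→r3 ⇒ go  {1A/2Mu/1Ld/1B | 5r 0w}
  2. MEM ⇒ go  {1A/2Mu/0Ld/1B | 4r 0w}
  3. BR ⇒ go  {1A/2Mu/0Ld/0B | 4r 0w}
  4. MUL→r0 ⇒ no(WR_PORT)  {1A/2Mu/0Ld/0B | 4r 0w}
  5. MEM ⇒ no(FU)  {1A/2Mu/0Ld/0B | 4r 0w}
  6. MEM→r3 ⇒ no(FU)  {1A/2Mu/0Ld/0B | 4r 0w}
  7. MUL→r2 ⇒ no(WR_PORT)  {1A/2Mu/0Ld/0B | 4r 0w}

issued = [0, 1, 2, 3]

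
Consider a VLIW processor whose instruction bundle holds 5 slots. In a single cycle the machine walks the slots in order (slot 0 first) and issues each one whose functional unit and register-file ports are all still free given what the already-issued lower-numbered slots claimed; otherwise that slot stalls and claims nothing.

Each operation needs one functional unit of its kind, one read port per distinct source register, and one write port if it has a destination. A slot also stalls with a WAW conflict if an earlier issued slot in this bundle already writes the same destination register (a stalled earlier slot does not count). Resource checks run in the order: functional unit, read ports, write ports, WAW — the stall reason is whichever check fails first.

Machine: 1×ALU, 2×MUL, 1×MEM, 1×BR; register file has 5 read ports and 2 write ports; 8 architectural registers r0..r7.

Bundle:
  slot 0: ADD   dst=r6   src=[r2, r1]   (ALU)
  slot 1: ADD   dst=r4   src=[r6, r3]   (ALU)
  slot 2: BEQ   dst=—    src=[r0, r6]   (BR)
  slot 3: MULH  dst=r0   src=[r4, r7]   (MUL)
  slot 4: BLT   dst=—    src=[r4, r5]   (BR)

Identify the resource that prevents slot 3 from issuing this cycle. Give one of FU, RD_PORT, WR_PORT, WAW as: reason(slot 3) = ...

(0) want 1×ALU +2rd +1wr — yes → AL0|MU2|ME1|BR1|rd3|wr1
(1) want 1×ALU +2rd +1wr — FU → AL0|MU2|ME1|BR1|rd3|wr1
(2) want 1×BR +2rd +0wr — yes → AL0|MU2|ME1|BR0|rd1|wr1
(3) want 1×MUL +2rd +1wr — RD_PORT → AL0|MU2|ME1|BR0|rd1|wr1
(4) want 1×BR +2rd +0wr — FU → AL0|MU2|ME1|BR0|rd1|wr1

reason(slot 3) = RD_PORT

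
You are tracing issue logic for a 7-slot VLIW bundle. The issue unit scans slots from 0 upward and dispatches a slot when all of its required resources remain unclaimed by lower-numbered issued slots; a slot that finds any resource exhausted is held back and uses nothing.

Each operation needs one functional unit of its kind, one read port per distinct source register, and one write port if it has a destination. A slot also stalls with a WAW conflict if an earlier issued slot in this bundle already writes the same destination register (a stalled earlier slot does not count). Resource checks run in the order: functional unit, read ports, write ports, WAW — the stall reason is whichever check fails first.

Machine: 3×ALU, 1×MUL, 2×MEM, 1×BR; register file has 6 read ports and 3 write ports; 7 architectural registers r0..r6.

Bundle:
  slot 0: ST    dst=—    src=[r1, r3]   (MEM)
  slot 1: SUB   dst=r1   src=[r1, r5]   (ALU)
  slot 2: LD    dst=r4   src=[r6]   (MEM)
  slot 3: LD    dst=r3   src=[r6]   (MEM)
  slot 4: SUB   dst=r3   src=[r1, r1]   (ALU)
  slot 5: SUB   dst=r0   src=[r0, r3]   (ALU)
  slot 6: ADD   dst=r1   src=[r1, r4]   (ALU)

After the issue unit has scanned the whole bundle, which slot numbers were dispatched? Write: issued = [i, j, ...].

issued = [0, 1, 2, 4]

(0) want 1×MEM +2rd +0wr — yes → AL3|MU1|ME1|BR1|rd4|wr3
(1) want 1×ALU +2rd +1wr — yes → AL2|MU1|ME1|BR1|rd2|wr2
(2) want 1×MEM +1rd +1wr — yes → AL2|MU1|ME0|BR1|rd1|wr1
(3) want 1×MEM +1rd +1wr — FU → AL2|MU1|ME0|BR1|rd1|wr1
(4) want 1×ALU +1rd +1wr — yes → AL1|MU1|ME0|BR1|rd0|wr0
(5) want 1×ALU +2rd +1wr — RD_PORT → AL1|MU1|ME0|BR1|rd0|wr0
(6) want 1×ALU +2rd +1wr — RD_PORT → AL1|MU1|ME0|BR1|rd0|wr0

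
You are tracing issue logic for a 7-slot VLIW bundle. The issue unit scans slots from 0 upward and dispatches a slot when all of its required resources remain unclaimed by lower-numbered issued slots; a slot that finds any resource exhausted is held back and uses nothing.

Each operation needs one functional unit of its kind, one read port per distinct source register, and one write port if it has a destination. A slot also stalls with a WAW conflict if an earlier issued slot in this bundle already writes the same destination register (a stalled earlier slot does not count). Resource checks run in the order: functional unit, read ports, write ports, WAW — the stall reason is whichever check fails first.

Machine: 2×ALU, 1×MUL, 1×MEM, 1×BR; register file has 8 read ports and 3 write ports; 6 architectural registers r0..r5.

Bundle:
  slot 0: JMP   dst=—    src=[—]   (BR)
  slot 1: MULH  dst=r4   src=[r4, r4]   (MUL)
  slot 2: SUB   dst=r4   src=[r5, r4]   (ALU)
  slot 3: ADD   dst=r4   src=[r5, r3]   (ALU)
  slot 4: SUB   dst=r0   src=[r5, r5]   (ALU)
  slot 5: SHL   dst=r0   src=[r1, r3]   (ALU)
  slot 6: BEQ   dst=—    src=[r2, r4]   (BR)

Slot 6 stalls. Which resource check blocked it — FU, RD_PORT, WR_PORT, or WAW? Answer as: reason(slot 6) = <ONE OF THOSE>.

(0) want 1×BR +0rd +0wr — yes → AL2|MU1|ME1|BR0|rd8|wr3
(1) want 1×MUL +1rd +1wr — yes → AL2|MU0|ME1|BR0|rd7|wr2
(2) want 1×ALU +2rd +1wr — WAW → AL2|MU0|ME1|BR0|rd7|wr2
(3) want 1×ALU +2rd +1wr — WAW → AL2|MU0|ME1|BR0|rd7|wr2
(4) want 1×ALU +1rd +1wr — yes → AL1|MU0|ME1|BR0|rd6|wr1
(5) want 1×ALU +2rd +1wr — WAW → AL1|MU0|ME1|BR0|rd6|wr1
(6) want 1×BR +2rd +0wr — FU → AL1|MU0|ME1|BR0|rd6|wr1

reason(slot 6) = FU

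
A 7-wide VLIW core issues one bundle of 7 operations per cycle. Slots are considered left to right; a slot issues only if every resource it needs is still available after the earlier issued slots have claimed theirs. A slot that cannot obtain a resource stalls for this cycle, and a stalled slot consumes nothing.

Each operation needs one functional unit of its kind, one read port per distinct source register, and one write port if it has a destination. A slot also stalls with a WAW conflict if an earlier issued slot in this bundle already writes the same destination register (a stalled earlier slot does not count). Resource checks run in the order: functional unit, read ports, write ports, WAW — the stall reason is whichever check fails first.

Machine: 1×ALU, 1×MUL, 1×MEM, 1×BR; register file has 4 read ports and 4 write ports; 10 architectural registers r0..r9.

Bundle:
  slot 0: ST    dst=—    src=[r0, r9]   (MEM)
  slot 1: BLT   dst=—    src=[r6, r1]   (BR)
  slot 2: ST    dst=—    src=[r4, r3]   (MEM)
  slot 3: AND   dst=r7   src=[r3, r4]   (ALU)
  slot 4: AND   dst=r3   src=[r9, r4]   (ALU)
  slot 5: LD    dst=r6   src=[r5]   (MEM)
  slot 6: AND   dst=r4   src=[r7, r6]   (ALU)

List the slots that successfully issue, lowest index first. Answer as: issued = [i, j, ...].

(0) want 1×MEM +2rd +0wr — yes → AL1|MU1|ME0|BR1|rd2|wr4
(1) want 1×BR +2rd +0wr — yes → AL1|MU1|ME0|BR0|rd0|wr4
(2) want 1×MEM +2rd +0wr — FU → AL1|MU1|ME0|BR0|rd0|wr4
(3) want 1×ALU +2rd +1wr — RD_PORT → AL1|MU1|ME0|BR0|rd0|wr4
(4) want 1×ALU +2rd +1wr — RD_PORT → AL1|MU1|ME0|BR0|rd0|wr4
(5) want 1×MEM +1rd +1wr — FU → AL1|MU1|ME0|BR0|rd0|wr4
(6) want 1×ALU +2rd +1wr — RD_PORT → AL1|MU1|ME0|BR0|rd0|wr4

issued = [0, 1]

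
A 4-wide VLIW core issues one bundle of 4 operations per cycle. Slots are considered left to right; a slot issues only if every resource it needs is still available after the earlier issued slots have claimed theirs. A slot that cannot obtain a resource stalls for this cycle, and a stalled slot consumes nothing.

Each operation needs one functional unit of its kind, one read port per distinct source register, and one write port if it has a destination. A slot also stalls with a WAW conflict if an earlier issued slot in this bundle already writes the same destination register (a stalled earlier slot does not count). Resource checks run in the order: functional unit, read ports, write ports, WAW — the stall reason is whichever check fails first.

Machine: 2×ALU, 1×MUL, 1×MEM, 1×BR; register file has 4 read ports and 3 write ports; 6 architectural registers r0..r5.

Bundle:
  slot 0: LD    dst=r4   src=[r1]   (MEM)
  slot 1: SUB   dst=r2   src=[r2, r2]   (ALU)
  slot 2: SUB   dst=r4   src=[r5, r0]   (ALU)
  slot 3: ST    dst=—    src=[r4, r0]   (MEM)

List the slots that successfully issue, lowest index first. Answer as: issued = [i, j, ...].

issued = [0, 1]

slot 0 (MEM): ISSUE — free A2,Mu1,Ld0,B1 rp3 wp2
slot 1 (ALU): ISSUE — free A1,Mu1,Ld0,B1 rp2 wp1
slot 2 (ALU): stall WAW — free A1,Mu1,Ld0,B1 rp2 wp1
slot 3 (MEM): stall FU — free A1,Mu1,Ld0,B1 rp2 wp1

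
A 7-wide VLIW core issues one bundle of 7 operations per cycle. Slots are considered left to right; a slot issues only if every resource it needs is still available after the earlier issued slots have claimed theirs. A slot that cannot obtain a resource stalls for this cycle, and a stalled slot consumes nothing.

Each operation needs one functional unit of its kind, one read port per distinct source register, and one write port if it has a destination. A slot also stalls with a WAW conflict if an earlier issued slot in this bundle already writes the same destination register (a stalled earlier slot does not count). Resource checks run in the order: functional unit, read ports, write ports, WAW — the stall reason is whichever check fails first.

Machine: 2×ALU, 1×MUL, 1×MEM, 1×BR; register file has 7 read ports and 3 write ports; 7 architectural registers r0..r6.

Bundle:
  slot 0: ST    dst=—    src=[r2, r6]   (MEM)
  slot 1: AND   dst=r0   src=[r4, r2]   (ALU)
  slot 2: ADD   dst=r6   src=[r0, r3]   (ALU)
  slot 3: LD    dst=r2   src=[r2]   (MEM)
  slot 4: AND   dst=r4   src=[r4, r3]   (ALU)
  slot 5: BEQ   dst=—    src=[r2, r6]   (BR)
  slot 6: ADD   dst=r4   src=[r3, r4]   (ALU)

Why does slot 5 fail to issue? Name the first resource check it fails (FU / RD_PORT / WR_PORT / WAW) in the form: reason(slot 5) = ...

  0. MEM ⇒ go  {2A/1Mu/0Ld/1B | 5r 3w}
  1. ALU→r0 ⇒ go  {1A/1Mu/0Ld/1B | 3r 2w}
  2. ALU→r6 ⇒ go  {0A/1Mu/0Ld/1B | 1r 1w}
  3. MEM→r2 ⇒ no(FU)  {0A/1Mu/0Ld/1B | 1r 1w}
  4. ALU→r4 ⇒ no(FU)  {0A/1Mu/0Ld/1B | 1r 1w}
  5. BR ⇒ no(RD_PORT)  {0A/1Mu/0Ld/1B | 1r 1w}
  6. ALU→r4 ⇒ no(FU)  {0A/1Mu/0Ld/1B | 1r 1w}

reason(slot 5) = RD_PORT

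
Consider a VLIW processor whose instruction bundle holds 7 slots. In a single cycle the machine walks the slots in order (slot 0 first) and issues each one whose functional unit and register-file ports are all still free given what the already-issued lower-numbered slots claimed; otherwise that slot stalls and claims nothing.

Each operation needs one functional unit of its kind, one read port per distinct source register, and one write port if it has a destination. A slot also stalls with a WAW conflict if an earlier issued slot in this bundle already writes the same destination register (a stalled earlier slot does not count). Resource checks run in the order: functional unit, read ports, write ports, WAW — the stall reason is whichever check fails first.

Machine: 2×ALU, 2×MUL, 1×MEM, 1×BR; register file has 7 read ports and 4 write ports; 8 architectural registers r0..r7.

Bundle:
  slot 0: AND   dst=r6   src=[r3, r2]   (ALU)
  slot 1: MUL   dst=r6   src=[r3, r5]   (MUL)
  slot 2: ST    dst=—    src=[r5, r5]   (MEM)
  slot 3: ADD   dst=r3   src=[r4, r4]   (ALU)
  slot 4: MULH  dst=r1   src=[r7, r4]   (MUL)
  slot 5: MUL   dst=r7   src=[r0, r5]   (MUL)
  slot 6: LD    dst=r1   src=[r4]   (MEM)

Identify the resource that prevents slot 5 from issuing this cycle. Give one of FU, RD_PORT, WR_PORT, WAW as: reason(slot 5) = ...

reason(slot 5) = RD_PORT

[0] ALU needs rd=2 wr=1: ok; after: ALU=1 MUL=2 MEM=1 BR=1, R=5, W=3
[1] MUL needs rd=2 wr=1: WAW; after: ALU=1 MUL=2 MEM=1 BR=1, R=5, W=3
[2] MEM needs rd=1 wr=0: ok; after: ALU=1 MUL=2 MEM=0 BR=1, R=4, W=3
[3] ALU needs rd=1 wr=1: ok; after: ALU=0 MUL=2 MEM=0 BR=1, R=3, W=2
[4] MUL needs rd=2 wr=1: ok; after: ALU=0 MUL=1 MEM=0 BR=1, R=1, W=1
[5] MUL needs rd=2 wr=1: RD_PORT; after: ALU=0 MUL=1 MEM=0 BR=1, R=1, W=1
[6] MEM needs rd=1 wr=1: FU; after: ALU=0 MUL=1 MEM=0 BR=1, R=1, W=1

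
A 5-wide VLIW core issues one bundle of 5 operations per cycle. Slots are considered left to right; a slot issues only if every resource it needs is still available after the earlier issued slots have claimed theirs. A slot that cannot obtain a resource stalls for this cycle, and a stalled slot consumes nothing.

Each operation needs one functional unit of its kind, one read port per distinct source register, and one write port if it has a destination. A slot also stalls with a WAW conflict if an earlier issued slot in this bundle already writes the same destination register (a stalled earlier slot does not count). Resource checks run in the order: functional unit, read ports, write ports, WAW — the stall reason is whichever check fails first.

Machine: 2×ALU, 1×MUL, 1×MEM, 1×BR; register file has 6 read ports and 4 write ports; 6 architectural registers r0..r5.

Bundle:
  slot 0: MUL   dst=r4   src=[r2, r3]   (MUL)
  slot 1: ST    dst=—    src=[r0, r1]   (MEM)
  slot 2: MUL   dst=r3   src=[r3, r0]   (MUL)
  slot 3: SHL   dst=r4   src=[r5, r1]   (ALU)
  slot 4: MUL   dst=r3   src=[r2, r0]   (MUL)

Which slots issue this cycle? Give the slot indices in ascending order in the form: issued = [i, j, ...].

slot 0 (MUL): ISSUE — free A2,Mu0,Ld1,B1 rp4 wp3
slot 1 (MEM): ISSUE — free A2,Mu0,Ld0,B1 rp2 wp3
slot 2 (MUL): stall FU — free A2,Mu0,Ld0,B1 rp2 wp3
slot 3 (ALU): stall WAW — free A2,Mu0,Ld0,B1 rp2 wp3
slot 4 (MUL): stall FU — free A2,Mu0,Ld0,B1 rp2 wp3

issued = [0, 1]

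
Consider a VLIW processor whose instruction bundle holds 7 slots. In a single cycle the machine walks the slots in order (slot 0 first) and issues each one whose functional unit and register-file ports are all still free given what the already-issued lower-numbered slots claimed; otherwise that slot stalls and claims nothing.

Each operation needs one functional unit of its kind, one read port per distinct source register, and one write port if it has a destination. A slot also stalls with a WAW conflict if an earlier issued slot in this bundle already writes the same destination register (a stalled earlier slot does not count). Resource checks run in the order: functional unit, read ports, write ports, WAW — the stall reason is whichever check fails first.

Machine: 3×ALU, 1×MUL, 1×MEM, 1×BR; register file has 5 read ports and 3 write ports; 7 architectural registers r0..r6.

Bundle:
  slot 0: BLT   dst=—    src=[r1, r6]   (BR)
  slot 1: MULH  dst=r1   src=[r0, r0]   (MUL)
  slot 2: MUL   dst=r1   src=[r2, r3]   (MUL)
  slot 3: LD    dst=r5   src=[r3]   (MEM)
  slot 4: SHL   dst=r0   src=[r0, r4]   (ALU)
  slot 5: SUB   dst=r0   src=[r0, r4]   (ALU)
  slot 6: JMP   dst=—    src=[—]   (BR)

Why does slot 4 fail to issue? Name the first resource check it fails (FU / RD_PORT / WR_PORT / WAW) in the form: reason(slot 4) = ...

reason(slot 4) = RD_PORT

slot 0 (BR): ISSUE — free A3,Mu1,Ld1,B0 rp3 wp3
slot 1 (MUL): ISSUE — free A3,Mu0,Ld1,B0 rp2 wp2
slot 2 (MUL): stall FU — free A3,Mu0,Ld1,B0 rp2 wp2
slot 3 (MEM): ISSUE — free A3,Mu0,Ld0,B0 rp1 wp1
slot 4 (ALU): stall RD_PORT — free A3,Mu0,Ld0,B0 rp1 wp1
slot 5 (ALU): stall RD_PORT — free A3,Mu0,Ld0,B0 rp1 wp1
slot 6 (BR): stall FU — free A3,Mu0,Ld0,B0 rp1 wp1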